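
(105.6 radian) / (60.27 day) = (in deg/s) 0.001162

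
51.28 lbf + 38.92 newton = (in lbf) 60.03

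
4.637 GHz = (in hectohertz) 4.637e+07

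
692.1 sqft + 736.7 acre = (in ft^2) 3.209e+07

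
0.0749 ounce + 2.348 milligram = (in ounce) 0.07498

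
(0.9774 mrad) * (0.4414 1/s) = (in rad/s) 0.0004314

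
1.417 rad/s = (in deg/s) 81.19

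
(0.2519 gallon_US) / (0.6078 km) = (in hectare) 1.569e-10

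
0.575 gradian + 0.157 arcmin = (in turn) 0.001445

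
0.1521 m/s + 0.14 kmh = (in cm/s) 19.1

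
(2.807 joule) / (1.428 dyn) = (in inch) 7.739e+06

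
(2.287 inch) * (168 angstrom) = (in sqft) 1.05e-08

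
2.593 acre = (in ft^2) 1.13e+05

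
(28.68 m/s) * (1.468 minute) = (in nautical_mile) 1.364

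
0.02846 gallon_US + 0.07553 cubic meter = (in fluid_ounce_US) 2558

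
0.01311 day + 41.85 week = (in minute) 4.219e+05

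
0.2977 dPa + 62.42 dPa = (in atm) 6.19e-05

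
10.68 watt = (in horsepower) 0.01432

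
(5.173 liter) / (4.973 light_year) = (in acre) 2.717e-23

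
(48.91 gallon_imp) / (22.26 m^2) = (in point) 28.31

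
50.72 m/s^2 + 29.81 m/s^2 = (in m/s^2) 80.53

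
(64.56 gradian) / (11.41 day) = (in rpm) 9.823e-06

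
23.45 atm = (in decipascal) 2.376e+07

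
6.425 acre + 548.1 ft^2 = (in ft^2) 2.804e+05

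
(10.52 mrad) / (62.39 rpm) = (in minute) 2.684e-05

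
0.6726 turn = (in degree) 242.1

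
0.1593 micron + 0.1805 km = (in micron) 1.805e+08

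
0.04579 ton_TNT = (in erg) 1.916e+15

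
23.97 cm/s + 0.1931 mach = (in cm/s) 6599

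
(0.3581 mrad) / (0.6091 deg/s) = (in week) 5.57e-08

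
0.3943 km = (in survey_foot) 1294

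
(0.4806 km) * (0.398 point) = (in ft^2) 0.7263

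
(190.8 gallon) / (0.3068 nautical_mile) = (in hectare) 1.271e-07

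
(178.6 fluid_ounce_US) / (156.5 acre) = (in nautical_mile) 4.503e-12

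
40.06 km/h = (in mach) 0.03268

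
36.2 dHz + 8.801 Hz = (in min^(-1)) 745.3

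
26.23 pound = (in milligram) 1.19e+07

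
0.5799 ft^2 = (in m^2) 0.05387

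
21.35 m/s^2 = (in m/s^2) 21.35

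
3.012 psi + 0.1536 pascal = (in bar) 0.2077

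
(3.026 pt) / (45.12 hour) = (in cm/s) 6.572e-07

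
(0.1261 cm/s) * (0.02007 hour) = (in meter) 0.09111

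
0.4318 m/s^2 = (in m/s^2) 0.4318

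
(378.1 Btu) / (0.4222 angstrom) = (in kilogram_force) 9.635e+14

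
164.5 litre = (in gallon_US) 43.46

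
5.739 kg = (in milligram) 5.739e+06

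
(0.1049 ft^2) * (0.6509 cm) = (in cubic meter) 6.343e-05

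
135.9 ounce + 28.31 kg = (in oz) 1135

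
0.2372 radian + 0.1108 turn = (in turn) 0.1486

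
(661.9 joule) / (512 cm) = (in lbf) 29.06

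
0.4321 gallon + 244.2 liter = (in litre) 245.8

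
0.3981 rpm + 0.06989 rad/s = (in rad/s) 0.1116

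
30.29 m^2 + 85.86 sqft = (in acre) 0.009456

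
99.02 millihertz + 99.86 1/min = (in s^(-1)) 1.763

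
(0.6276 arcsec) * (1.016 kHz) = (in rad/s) 0.003091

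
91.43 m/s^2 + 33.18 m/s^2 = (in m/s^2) 124.6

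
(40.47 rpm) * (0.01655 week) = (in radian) 4.242e+04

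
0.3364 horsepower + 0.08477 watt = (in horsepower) 0.3365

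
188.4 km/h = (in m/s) 52.33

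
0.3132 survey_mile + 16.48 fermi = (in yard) 551.2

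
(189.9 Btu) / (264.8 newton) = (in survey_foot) 2482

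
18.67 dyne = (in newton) 0.0001867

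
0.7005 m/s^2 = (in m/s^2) 0.7005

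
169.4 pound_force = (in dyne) 7.535e+07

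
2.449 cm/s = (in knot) 0.0476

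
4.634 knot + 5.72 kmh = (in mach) 0.01167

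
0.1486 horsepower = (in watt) 110.8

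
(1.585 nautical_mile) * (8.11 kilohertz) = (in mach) 6.992e+04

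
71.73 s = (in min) 1.196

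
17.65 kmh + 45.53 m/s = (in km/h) 181.6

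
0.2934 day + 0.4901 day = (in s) 6.769e+04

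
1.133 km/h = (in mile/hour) 0.704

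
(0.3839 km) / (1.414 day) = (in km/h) 0.01131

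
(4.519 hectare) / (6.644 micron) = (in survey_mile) 4.226e+06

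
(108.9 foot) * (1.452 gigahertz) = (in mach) 1.415e+08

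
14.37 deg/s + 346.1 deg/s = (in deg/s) 360.5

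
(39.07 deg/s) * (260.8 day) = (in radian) 1.537e+07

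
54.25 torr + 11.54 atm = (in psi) 170.6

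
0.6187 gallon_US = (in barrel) 0.01473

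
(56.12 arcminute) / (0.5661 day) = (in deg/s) 1.912e-05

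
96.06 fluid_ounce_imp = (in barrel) 0.01717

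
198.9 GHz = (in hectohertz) 1.989e+09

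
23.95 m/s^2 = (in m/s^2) 23.95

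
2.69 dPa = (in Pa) 0.269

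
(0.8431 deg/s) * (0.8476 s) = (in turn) 0.001985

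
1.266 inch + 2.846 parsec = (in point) 2.489e+20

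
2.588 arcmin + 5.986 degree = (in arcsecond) 2.17e+04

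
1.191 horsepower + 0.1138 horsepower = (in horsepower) 1.305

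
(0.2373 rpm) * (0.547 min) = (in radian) 0.8156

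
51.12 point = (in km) 1.803e-05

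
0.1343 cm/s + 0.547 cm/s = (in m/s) 0.006813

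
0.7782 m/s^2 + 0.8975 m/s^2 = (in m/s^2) 1.676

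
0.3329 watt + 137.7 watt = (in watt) 138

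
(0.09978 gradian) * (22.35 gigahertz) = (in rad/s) 3.503e+07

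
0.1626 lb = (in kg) 0.07375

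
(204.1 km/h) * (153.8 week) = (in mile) 3.277e+06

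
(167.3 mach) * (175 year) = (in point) 8.912e+17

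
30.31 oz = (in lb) 1.894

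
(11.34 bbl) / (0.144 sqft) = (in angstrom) 1.348e+12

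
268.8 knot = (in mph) 309.3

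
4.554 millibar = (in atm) 0.004494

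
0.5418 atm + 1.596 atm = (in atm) 2.138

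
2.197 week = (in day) 15.38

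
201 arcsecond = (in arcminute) 3.35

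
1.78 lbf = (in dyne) 7.918e+05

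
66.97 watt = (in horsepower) 0.08981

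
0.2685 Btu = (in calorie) 67.71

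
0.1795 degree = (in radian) 0.003133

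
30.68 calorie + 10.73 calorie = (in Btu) 0.1642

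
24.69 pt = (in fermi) 8.71e+12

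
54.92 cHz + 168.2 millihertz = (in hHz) 0.007174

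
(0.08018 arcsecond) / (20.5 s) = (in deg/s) 1.086e-06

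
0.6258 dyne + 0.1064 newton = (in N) 0.1064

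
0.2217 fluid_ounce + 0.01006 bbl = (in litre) 1.606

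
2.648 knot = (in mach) 0.004001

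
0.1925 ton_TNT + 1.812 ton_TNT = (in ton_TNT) 2.005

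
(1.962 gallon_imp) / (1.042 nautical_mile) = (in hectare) 4.622e-10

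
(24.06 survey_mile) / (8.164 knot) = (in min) 153.7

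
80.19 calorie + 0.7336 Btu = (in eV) 6.925e+21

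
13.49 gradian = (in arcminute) 728.5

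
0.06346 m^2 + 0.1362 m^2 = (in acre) 4.934e-05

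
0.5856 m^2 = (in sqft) 6.303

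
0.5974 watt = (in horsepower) 0.0008011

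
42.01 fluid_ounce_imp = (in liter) 1.194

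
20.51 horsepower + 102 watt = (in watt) 1.54e+04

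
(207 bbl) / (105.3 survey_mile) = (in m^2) 0.0001942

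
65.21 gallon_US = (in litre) 246.8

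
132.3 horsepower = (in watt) 9.866e+04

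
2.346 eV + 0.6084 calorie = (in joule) 2.546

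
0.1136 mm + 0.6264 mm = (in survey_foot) 0.002428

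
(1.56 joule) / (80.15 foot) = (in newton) 0.06386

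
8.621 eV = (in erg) 1.381e-11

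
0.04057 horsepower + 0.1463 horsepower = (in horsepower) 0.1869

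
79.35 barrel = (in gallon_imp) 2775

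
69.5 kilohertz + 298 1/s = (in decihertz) 6.98e+05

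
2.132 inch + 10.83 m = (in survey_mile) 0.006763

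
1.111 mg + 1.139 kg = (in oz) 40.18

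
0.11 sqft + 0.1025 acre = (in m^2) 414.8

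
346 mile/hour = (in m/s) 154.7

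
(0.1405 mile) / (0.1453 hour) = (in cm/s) 43.23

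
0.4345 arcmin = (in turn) 2.012e-05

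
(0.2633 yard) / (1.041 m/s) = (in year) 7.334e-09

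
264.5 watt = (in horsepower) 0.3547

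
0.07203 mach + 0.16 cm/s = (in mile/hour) 54.87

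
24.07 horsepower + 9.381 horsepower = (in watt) 2.494e+04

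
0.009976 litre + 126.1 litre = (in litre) 126.1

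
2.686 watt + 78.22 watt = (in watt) 80.91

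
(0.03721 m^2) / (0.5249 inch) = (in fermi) 2.791e+15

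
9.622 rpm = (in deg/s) 57.73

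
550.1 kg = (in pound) 1213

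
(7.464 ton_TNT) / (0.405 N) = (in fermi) 7.711e+25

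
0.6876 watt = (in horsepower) 0.0009221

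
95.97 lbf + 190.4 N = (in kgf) 62.95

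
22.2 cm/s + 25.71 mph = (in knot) 22.77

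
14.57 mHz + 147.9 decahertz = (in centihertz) 1.479e+05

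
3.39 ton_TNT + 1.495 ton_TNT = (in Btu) 1.937e+07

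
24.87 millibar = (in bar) 0.02487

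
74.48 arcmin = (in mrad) 21.67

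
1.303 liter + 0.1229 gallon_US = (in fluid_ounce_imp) 62.23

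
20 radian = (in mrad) 2e+04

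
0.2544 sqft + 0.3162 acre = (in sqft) 1.377e+04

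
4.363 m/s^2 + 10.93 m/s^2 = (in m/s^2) 15.29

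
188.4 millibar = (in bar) 0.1884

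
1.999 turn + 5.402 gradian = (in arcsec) 2.608e+06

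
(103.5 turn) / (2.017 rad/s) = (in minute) 5.374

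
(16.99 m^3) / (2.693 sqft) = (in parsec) 2.201e-15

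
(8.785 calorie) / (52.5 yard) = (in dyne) 7.657e+04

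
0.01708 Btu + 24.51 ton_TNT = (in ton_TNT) 24.51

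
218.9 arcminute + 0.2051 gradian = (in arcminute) 230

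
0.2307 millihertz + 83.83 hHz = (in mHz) 8.383e+06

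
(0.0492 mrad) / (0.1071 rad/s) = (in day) 5.317e-09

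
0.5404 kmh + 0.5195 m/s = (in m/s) 0.6696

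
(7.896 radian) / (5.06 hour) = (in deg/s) 0.02484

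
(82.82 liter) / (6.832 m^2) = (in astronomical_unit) 8.103e-14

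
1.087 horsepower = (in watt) 810.6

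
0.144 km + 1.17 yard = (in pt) 4.112e+05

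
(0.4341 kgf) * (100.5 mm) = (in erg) 4.278e+06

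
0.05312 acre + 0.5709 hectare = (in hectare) 0.5924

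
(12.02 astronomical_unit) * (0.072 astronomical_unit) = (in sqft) 2.085e+23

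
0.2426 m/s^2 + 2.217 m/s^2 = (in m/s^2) 2.46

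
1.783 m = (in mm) 1783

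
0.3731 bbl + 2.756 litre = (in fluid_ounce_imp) 2185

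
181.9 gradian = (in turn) 0.4548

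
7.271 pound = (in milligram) 3.298e+06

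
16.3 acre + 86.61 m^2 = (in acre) 16.32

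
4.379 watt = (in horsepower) 0.005872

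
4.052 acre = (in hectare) 1.64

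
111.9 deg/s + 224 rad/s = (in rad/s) 226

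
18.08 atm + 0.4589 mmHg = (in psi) 265.7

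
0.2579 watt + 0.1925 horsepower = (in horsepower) 0.1928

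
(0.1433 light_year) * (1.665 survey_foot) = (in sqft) 7.406e+15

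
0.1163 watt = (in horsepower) 0.000156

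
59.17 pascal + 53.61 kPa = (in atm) 0.5297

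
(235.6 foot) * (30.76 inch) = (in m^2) 56.11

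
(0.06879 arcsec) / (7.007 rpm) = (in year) 1.441e-14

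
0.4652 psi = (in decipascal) 3.207e+04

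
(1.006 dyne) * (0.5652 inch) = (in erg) 1.444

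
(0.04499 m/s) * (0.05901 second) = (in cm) 0.2655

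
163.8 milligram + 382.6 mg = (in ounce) 0.01927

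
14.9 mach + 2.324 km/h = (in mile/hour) 1.135e+04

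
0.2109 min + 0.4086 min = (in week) 6.146e-05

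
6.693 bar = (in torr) 5020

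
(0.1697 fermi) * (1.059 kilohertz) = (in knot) 3.493e-13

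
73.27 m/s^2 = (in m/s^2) 73.27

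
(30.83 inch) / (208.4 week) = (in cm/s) 6.213e-07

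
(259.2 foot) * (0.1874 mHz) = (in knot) 0.02878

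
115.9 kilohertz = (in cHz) 1.159e+07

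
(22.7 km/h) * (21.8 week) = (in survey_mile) 5.166e+04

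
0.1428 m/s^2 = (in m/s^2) 0.1428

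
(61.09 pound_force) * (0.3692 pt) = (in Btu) 3.355e-05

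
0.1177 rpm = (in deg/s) 0.7062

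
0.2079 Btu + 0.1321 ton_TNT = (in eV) 3.45e+27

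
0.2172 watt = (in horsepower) 0.0002913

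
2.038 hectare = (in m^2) 2.038e+04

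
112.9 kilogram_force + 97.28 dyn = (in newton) 1107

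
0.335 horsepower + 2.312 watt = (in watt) 252.1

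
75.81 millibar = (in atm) 0.07482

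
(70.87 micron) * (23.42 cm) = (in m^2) 1.66e-05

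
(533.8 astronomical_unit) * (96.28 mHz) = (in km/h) 2.768e+13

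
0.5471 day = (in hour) 13.13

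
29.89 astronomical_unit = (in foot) 1.467e+13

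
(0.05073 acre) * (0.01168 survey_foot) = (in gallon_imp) 160.8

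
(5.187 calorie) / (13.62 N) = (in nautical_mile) 0.0008604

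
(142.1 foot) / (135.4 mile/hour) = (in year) 2.269e-08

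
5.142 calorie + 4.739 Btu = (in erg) 5.021e+10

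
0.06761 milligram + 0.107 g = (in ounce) 0.003777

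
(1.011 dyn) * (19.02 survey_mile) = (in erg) 3.095e+06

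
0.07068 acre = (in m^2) 286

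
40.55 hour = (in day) 1.69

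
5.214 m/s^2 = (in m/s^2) 5.214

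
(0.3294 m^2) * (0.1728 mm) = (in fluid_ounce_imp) 2.003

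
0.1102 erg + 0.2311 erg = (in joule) 3.413e-08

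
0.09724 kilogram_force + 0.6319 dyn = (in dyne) 9.536e+04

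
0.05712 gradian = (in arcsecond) 185.1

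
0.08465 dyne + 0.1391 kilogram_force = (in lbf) 0.3067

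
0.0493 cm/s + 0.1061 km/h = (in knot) 0.05825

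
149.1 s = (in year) 4.728e-06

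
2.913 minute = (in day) 0.002023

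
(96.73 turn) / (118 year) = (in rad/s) 1.633e-07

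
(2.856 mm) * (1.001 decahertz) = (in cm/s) 2.859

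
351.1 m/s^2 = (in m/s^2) 351.1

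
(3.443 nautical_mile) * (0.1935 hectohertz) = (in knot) 2.398e+05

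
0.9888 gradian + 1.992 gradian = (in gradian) 2.981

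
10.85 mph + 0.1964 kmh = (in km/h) 17.66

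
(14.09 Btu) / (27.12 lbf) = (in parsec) 3.994e-15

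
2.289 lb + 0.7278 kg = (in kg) 1.766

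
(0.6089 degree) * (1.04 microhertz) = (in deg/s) 6.333e-07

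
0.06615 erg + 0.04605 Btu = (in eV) 3.032e+20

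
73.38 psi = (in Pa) 5.059e+05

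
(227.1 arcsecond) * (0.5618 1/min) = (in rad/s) 1.031e-05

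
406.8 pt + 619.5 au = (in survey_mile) 5.759e+10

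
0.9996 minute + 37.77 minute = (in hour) 0.6462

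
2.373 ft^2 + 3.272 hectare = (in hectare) 3.272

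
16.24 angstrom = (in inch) 6.394e-08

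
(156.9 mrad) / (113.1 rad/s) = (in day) 1.606e-08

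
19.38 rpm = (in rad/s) 2.029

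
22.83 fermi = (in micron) 2.283e-08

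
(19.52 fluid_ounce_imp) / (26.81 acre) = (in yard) 5.59e-09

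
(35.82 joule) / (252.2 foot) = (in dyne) 4.66e+04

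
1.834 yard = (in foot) 5.502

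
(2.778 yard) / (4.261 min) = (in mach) 2.918e-05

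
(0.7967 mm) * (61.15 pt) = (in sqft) 0.000185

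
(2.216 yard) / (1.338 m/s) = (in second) 1.514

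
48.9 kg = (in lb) 107.8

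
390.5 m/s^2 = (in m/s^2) 390.5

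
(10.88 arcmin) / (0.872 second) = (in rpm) 0.03466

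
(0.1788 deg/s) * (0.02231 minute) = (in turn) 0.0006648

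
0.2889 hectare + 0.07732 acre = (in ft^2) 3.446e+04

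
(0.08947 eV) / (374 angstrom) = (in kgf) 3.908e-14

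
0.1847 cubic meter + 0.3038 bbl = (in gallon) 61.55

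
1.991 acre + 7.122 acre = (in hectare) 3.688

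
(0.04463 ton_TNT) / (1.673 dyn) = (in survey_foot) 3.662e+13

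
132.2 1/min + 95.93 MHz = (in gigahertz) 0.09593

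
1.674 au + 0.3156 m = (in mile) 1.556e+08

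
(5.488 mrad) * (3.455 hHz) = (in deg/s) 108.6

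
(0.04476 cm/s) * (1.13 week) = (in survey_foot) 1004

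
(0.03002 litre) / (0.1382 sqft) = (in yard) 0.002557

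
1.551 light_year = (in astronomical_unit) 9.809e+04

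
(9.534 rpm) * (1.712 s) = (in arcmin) 5876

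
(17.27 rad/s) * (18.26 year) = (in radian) 9.945e+09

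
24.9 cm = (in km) 0.000249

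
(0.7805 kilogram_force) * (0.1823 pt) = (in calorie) 0.0001176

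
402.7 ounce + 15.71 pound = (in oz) 654.1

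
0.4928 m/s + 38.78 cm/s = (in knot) 1.712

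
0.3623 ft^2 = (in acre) 8.317e-06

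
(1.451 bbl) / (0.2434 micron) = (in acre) 234.2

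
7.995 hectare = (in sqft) 8.606e+05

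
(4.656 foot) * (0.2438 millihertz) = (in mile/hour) 0.000774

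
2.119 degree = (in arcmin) 127.1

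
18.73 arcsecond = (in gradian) 0.005781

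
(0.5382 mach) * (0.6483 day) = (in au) 6.862e-05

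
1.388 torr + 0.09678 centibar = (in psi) 0.04088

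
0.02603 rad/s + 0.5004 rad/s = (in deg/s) 30.16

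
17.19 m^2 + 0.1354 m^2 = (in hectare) 0.001733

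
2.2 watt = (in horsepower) 0.00295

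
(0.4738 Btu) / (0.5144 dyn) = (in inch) 3.826e+09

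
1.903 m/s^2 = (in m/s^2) 1.903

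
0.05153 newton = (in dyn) 5153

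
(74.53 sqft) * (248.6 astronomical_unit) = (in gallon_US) 6.803e+16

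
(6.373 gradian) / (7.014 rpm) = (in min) 0.002272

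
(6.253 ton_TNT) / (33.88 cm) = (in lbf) 1.736e+10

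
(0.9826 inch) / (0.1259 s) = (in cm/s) 19.82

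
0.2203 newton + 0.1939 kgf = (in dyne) 2.122e+05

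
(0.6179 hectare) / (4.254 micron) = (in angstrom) 1.453e+19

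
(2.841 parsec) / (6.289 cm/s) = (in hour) 3.872e+14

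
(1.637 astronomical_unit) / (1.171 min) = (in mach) 1.024e+07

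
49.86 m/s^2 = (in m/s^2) 49.86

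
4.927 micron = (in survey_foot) 1.616e-05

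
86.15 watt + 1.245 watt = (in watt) 87.4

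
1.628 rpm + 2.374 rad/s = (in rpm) 24.3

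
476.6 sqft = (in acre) 0.01094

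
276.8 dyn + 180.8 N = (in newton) 180.8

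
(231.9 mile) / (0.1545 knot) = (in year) 0.1489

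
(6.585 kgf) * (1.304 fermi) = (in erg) 8.421e-07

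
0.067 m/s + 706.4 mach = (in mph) 5.38e+05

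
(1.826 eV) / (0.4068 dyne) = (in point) 2.039e-10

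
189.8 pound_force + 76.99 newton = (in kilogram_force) 93.94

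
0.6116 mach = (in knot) 404.8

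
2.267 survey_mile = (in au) 2.439e-08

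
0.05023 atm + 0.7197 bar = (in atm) 0.7605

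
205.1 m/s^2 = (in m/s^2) 205.1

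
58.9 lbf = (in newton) 262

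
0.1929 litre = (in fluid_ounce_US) 6.523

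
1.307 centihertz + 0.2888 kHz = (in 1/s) 288.8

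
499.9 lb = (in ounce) 7998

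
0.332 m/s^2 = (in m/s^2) 0.332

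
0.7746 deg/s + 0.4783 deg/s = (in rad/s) 0.02187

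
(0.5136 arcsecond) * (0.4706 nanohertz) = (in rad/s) 1.172e-15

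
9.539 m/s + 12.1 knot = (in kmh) 56.75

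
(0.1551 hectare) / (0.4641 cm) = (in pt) 9.473e+08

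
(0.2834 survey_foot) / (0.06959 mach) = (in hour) 1.013e-06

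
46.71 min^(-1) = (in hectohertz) 0.007785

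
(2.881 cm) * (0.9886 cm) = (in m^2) 0.0002848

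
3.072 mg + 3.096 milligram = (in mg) 6.168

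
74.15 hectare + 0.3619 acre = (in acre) 183.6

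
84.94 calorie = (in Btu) 0.3368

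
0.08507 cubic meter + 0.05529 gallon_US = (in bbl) 0.5364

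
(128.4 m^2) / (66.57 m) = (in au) 1.289e-11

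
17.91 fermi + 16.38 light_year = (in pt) 4.393e+20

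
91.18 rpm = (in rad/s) 9.548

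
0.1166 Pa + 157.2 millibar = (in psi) 2.28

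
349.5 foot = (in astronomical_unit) 7.121e-10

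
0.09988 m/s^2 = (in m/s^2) 0.09988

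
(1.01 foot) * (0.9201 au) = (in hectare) 4.237e+06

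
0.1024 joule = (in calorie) 0.02447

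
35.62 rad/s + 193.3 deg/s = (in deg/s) 2234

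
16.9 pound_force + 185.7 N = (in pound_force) 58.65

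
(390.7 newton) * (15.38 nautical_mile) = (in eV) 6.946e+25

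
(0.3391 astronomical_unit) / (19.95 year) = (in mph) 180.4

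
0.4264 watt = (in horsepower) 0.0005718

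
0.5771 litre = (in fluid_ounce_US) 19.51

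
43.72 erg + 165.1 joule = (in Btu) 0.1565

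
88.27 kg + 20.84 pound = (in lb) 215.4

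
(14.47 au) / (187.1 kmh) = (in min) 6.942e+08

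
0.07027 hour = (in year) 8.022e-06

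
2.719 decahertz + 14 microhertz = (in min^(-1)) 1631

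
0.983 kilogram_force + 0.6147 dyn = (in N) 9.64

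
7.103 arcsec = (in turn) 5.481e-06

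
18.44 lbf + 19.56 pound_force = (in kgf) 17.24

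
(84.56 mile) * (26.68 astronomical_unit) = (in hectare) 5.432e+13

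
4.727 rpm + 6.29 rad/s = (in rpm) 64.79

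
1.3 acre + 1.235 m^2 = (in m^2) 5262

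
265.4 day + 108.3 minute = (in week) 37.93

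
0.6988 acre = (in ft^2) 3.044e+04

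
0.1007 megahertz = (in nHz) 1.007e+14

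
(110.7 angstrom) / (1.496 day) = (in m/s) 8.565e-14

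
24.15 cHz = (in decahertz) 0.02415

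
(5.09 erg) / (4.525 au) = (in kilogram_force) 7.667e-20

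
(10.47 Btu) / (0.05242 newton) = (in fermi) 2.107e+20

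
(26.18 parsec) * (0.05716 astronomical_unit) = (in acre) 1.707e+24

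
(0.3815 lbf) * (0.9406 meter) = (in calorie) 0.3815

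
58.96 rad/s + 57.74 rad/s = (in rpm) 1114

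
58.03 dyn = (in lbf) 0.0001305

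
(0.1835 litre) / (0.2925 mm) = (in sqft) 6.753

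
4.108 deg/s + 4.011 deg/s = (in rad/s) 0.1417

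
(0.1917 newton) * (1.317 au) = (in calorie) 9.027e+09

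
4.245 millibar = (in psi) 0.06157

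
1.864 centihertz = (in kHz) 1.864e-05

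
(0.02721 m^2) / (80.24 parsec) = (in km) 1.099e-23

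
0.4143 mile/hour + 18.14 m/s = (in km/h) 65.97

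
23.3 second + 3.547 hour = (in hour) 3.553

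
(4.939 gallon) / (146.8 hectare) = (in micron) 0.01274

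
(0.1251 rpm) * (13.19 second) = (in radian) 0.1728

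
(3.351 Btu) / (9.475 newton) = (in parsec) 1.209e-14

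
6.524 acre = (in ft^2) 2.842e+05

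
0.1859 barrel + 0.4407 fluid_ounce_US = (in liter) 29.57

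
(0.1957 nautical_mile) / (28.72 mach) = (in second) 0.03706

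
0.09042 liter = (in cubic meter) 9.042e-05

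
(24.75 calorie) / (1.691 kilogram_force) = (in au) 4.174e-11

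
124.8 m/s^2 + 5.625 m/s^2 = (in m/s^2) 130.4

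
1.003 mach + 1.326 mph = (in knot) 665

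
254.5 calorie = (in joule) 1065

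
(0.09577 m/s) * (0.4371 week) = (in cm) 2.532e+06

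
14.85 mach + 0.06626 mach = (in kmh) 1.828e+04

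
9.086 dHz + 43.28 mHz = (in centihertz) 95.19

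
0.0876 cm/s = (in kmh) 0.003154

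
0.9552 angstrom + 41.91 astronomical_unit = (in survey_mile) 3.896e+09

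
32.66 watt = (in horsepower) 0.0438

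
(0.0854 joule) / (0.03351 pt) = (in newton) 7224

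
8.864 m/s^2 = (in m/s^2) 8.864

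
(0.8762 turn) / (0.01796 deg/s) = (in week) 0.02904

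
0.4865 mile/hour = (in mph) 0.4865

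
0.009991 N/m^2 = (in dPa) 0.09991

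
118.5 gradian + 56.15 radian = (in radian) 58.01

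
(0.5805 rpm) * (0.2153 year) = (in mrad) 4.127e+08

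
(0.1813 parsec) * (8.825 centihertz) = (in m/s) 4.937e+14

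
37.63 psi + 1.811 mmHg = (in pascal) 2.597e+05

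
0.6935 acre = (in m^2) 2806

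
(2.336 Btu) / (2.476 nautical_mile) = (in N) 0.5375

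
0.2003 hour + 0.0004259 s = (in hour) 0.2003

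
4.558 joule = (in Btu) 0.00432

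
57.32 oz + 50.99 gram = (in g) 1676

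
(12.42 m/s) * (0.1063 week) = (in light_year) 8.44e-11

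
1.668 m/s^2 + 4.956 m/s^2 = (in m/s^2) 6.624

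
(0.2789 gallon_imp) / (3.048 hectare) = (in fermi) 4.16e+07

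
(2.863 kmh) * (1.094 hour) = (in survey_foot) 1.028e+04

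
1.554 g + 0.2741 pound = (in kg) 0.1259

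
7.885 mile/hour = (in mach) 0.01035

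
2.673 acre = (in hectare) 1.082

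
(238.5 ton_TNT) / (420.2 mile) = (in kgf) 1.505e+05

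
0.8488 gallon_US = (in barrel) 0.02021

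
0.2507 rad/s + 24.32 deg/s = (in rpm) 6.447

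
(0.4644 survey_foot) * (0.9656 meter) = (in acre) 3.377e-05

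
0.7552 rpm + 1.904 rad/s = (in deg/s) 113.6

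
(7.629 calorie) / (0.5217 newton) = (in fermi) 6.118e+16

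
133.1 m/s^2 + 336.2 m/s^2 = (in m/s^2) 469.3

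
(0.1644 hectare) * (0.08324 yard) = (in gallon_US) 3.306e+04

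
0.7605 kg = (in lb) 1.677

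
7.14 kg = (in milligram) 7.14e+06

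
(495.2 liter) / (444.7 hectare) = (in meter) 1.114e-07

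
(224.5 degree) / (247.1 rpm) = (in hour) 4.206e-05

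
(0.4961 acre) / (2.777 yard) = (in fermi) 7.906e+17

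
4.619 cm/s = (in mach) 0.0001357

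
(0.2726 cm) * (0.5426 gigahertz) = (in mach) 4344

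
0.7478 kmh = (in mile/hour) 0.4647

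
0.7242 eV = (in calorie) 2.773e-20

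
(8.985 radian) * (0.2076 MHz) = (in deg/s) 1.069e+08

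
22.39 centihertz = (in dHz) 2.239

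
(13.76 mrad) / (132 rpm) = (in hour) 2.765e-07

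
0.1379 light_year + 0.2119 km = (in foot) 4.28e+15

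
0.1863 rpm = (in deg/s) 1.118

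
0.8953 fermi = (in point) 2.538e-12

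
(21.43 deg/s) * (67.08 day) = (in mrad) 2.168e+09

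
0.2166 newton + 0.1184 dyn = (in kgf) 0.02209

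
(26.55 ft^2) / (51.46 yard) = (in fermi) 5.242e+13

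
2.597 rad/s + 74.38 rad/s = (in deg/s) 4410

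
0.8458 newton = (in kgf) 0.08625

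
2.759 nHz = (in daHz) 2.759e-10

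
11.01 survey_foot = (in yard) 3.67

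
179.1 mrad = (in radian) 0.1791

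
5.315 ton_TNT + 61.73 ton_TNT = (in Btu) 2.659e+08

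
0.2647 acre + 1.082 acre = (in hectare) 0.545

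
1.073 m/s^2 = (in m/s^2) 1.073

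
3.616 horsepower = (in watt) 2696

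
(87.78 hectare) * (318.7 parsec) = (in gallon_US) 2.28e+27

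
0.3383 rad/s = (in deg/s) 19.38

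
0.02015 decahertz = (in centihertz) 20.15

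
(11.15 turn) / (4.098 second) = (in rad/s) 17.1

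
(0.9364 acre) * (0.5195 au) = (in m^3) 2.945e+14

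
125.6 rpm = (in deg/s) 753.6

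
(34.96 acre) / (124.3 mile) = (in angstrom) 7.072e+09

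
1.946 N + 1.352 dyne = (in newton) 1.946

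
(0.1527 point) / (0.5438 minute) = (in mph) 3.693e-06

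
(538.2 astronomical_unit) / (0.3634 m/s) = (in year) 7.026e+06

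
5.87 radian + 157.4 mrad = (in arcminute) 2.072e+04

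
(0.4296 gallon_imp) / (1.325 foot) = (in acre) 1.195e-06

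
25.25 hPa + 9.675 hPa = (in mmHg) 26.2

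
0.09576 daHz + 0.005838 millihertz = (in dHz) 9.576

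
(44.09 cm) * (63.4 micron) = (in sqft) 0.0003009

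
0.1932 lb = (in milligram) 8.763e+04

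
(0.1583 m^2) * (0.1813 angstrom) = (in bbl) 1.805e-11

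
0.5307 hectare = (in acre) 1.311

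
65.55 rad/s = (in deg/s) 3756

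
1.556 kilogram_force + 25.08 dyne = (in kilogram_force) 1.556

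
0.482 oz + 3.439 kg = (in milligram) 3.453e+06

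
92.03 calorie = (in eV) 2.403e+21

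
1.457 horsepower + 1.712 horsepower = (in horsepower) 3.169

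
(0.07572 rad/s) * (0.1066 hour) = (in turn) 4.625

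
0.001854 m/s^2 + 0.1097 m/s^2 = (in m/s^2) 0.1116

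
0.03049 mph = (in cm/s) 1.363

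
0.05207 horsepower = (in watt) 38.83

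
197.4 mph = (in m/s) 88.25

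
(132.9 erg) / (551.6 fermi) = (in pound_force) 5.416e+06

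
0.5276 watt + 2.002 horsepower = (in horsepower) 2.003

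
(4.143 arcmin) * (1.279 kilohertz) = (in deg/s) 88.31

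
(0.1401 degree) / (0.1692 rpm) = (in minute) 0.0023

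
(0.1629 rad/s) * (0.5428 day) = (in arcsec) 1.576e+09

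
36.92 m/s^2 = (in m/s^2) 36.92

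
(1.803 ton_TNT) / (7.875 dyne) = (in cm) 9.579e+15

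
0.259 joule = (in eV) 1.617e+18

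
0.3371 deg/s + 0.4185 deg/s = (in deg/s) 0.7556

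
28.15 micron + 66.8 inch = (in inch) 66.8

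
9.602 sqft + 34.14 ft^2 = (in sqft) 43.74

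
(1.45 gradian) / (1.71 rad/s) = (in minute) 0.000222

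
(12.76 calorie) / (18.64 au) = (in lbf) 4.304e-12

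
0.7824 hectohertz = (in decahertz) 7.824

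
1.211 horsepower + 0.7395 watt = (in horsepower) 1.212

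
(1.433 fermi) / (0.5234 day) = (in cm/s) 3.169e-18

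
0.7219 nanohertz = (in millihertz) 7.219e-07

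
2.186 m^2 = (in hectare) 0.0002186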